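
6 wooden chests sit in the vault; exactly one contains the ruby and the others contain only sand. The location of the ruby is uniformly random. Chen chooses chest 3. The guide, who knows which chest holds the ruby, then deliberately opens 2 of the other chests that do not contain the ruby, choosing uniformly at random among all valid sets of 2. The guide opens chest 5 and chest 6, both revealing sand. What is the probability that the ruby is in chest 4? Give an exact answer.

5/18

Consider each possible location of the ruby in turn.
If it is in any of chests 1, 2, and 4 (prior 1/6 each): the guide has 6 equally likely choices, so probability 1/6; weight (1/6)·(1/6) = 1/36 each.
If it is in chest 3 (prior 1/6): the guide has 10 equally likely choices, so probability 1/10; weight (1/6)·(1/10) = 1/60.
If it is in either of chests 5 and 6 (prior 1/6 each): that chest was opened and seen not to hold the prize — ruled out; weight (1/6)·0 = 0 each.
The weights sum to 1/10.
So P(the ruby in chest 4 | the guide opened chest 5 and chest 6) = (1/36) / (1/10) = 5/18.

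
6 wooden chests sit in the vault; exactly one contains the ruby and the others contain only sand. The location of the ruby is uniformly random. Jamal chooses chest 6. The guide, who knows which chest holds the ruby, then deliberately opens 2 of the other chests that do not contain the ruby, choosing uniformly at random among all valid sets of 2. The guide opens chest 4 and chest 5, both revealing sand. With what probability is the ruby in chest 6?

1/6

Consider each possible location of the ruby in turn.
If it is in any of chests 1, 2, and 3 (prior 1/6 each): the guide has 6 equally likely choices, so probability 1/6; weight (1/6)·(1/6) = 1/36 each.
If it is in either of chests 4 and 5 (prior 1/6 each): that chest was opened and seen not to hold the prize — ruled out; weight (1/6)·0 = 0 each.
If it is in chest 6 (prior 1/6): the guide has 10 equally likely choices, so probability 1/10; weight (1/6)·(1/10) = 1/60.
The weights sum to 1/10.
So P(the ruby in chest 6 | the guide opened chest 4 and chest 5) = (1/60) / (1/10) = 1/6.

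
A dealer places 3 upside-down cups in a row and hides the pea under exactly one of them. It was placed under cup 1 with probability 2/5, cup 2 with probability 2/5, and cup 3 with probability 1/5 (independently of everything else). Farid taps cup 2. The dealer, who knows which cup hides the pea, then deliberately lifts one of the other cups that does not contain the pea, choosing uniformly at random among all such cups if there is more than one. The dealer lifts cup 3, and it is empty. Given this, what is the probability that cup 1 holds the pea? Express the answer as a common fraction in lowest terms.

2/3

Apply Bayes' rule, conditioning on where the pea actually is.
If it is under cup 1 (prior 2/5): the dealer has no choice, probability 1; weight (2/5)·1 = 2/5.
If it is under cup 2 (prior 2/5): the dealer has 2 equally likely choices, so probability 1/2; weight (2/5)·(1/2) = 1/5.
If it is under cup 3 (prior 1/5): the dealer opened cup 3, so this case is ruled out; weight (1/5)·0 = 0.
The weights sum to 3/5.
So P(the pea under cup 1 | the dealer opened cup 3) = (2/5) / (3/5) = 2/3.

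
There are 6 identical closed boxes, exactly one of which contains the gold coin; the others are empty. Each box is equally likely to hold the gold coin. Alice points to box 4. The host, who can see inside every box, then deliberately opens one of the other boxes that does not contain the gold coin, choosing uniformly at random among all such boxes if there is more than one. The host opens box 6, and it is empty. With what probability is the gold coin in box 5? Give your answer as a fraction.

5/24

Consider each possible location of the gold coin in turn.
If it is in any of boxes 1, 2, 3, and 5 (prior 1/6 each): the host has 4 equally likely choices, so probability 1/4; weight (1/6)·(1/4) = 1/24 each.
If it is in box 4 (prior 1/6): the host has 5 equally likely choices, so probability 1/5; weight (1/6)·(1/5) = 1/30.
If it is in box 6 (prior 1/6): the host opened box 6, so this case is ruled out; weight (1/6)·0 = 0.
The weights sum to 1/5.
So P(the gold coin in box 5 | the host opened box 6) = (1/24) / (1/5) = 5/24.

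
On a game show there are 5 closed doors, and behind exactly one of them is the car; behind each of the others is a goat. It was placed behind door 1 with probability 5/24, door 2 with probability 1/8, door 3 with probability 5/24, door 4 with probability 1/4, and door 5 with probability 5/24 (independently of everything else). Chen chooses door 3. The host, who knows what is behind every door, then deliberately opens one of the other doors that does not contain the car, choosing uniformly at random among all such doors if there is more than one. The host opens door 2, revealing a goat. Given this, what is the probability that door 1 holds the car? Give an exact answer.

20/79

Condition on the true location of the car.
If it is behind either of doors 1 and 5 (prior 5/24 each): the host has 3 equally likely choices, so probability 1/3; weight (5/24)·(1/3) = 5/72 each.
If it is behind door 2 (prior 1/8): the host opened door 2, so this case is ruled out; weight (1/8)·0 = 0.
If it is behind door 3 (prior 5/24): the host has 4 equally likely choices, so probability 1/4; weight (5/24)·(1/4) = 5/96.
If it is behind door 4 (prior 1/4): the host has 3 equally likely choices, so probability 1/3; weight (1/4)·(1/3) = 1/12.
The weights sum to 79/288.
So P(the car behind door 1 | the host opened door 2) = (5/72) / (79/288) = 20/79.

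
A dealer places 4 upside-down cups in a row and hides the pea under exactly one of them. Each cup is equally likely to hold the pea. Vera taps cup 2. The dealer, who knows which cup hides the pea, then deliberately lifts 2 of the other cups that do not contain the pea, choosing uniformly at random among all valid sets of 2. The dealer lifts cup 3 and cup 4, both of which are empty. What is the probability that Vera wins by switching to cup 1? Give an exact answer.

Consider each possible location of the pea in turn.
If it is under cup 1 (prior 1/4): the dealer has no choice, probability 1; weight (1/4)·1 = 1/4.
If it is under cup 2 (prior 1/4): the dealer has 3 equally likely choices, so probability 1/3; weight (1/4)·(1/3) = 1/12.
If it is under either of cups 3 and 4 (prior 1/4 each): that cup was opened and seen not to hold the prize — ruled out; weight (1/4)·0 = 0 each.
The weights sum to 1/3.
So P(the pea under cup 1 | the dealer opened cup 3 and cup 4) = (1/4) / (1/3) = 3/4.

3/4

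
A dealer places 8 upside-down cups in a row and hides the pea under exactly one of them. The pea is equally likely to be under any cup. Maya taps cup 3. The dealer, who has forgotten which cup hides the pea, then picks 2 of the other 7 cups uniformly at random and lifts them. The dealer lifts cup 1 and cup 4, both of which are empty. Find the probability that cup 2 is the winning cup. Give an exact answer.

Because the dealer chose which cups to lift without knowing where the pea is, the choice is independent of the prize location. Learning that none of the 2 opened cups holds the pea simply rules out those 2 locations and leaves the remaining 6 cups still equally likely by symmetry.
So P(the pea under cup 2) = 1/6.

1/6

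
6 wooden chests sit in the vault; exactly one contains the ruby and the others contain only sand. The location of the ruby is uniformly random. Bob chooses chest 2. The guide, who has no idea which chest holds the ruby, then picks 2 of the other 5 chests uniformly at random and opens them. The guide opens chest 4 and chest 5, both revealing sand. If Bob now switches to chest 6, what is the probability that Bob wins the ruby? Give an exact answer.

Because the guide chose which chests to open without knowing where the ruby is, the choice is independent of the prize location. Learning that none of the 2 opened chests holds the ruby simply rules out those 2 locations and leaves the remaining 4 chests still equally likely by symmetry.
So P(the ruby in chest 6) = 1/4.

1/4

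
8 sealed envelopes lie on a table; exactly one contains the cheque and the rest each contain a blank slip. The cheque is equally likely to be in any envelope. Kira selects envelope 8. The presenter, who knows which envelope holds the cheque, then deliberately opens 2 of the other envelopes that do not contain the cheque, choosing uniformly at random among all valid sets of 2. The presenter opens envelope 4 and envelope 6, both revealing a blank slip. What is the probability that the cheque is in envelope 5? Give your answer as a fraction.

Condition on the true location of the cheque.
If it is in any of envelopes 1, 2, 3, 5, and 7 (prior 1/8 each): the presenter has 15 equally likely choices, so probability 1/15; weight (1/8)·(1/15) = 1/120 each.
If it is in either of envelopes 4 and 6 (prior 1/8 each): that envelope was opened and seen not to hold the prize — ruled out; weight (1/8)·0 = 0 each.
If it is in envelope 8 (prior 1/8): the presenter has 21 equally likely choices, so probability 1/21; weight (1/8)·(1/21) = 1/168.
The weights sum to 1/21.
So P(the cheque in envelope 5 | the presenter opened envelope 4 and envelope 6) = (1/120) / (1/21) = 7/40.

7/40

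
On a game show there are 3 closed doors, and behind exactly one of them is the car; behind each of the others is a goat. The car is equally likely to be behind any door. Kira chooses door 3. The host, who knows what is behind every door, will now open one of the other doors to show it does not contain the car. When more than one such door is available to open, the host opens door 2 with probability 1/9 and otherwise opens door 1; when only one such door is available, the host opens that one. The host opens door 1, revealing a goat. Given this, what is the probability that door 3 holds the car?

Apply Bayes' rule, conditioning on where the car actually is.
If it is behind door 1 (prior 1/3): the host opened door 1, so this case is ruled out; weight (1/3)·0 = 0.
If it is behind door 2 (prior 1/3): only door 1 is available, probability 1; weight (1/3)·1 = 1/3.
If it is behind door 3 (prior 1/3): door 2 is available but not opened, probability 8/9; weight (1/3)·(8/9) = 8/27.
The weights sum to 17/27.
So P(the car behind door 3 | the host opened door 1) = (8/27) / (17/27) = 8/17.

8/17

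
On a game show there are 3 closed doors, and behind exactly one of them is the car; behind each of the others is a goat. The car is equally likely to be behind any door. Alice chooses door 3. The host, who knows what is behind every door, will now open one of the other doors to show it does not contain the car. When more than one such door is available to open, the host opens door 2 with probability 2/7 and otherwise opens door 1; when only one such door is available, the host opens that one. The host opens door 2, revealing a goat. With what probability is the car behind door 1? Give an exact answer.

Apply Bayes' rule, conditioning on where the car actually is.
If it is behind door 1 (prior 1/3): only door 2 is available, probability 1; weight (1/3)·1 = 1/3.
If it is behind door 2 (prior 1/3): the host opened door 2, so this case is ruled out; weight (1/3)·0 = 0.
If it is behind door 3 (prior 1/3): door 2 is available, opened with probability 2/7; weight (1/3)·(2/7) = 2/21.
The weights sum to 3/7.
So P(the car behind door 1 | the host opened door 2) = (1/3) / (3/7) = 7/9.

7/9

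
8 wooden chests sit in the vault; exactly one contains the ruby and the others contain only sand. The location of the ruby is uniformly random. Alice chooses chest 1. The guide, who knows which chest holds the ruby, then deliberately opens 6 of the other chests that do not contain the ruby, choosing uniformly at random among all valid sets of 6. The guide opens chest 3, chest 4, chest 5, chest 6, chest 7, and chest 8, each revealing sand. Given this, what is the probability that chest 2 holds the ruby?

Consider each possible location of the ruby in turn.
If it is in chest 1 (prior 1/8): the guide has 7 equally likely choices, so probability 1/7; weight (1/8)·(1/7) = 1/56.
If it is in chest 2 (prior 1/8): the guide has no choice, probability 1; weight (1/8)·1 = 1/8.
If it is in any of chests 3, 4, 5, 6, 7, and 8 (prior 1/8 each): that chest was opened and seen not to hold the prize — ruled out; weight (1/8)·0 = 0 each.
The weights sum to 1/7.
So P(the ruby in chest 2 | the guide opened chest 3, chest 4, chest 5, chest 6, chest 7, and chest 8) = (1/8) / (1/7) = 7/8.

7/8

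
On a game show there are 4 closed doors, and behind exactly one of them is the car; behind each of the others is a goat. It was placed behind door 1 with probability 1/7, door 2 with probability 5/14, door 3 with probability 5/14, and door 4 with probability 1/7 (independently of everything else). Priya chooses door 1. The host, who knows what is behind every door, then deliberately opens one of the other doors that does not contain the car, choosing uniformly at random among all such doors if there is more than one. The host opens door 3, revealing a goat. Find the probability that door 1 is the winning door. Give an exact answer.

Consider each possible location of the car in turn.
If it is behind door 1 (prior 1/7): the host has 3 equally likely choices, so probability 1/3; weight (1/7)·(1/3) = 1/21.
If it is behind door 2 (prior 5/14): the host has 2 equally likely choices, so probability 1/2; weight (5/14)·(1/2) = 5/28.
If it is behind door 3 (prior 5/14): the host opened door 3, so this case is ruled out; weight (5/14)·0 = 0.
If it is behind door 4 (prior 1/7): the host has 2 equally likely choices, so probability 1/2; weight (1/7)·(1/2) = 1/14.
The weights sum to 25/84.
So P(the car behind door 1 | the host opened door 3) = (1/21) / (25/84) = 4/25.

4/25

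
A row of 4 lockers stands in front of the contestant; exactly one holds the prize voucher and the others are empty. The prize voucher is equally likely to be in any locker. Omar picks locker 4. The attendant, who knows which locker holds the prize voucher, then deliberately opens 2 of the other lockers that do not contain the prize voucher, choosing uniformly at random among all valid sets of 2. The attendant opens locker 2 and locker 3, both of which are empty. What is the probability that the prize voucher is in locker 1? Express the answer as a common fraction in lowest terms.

3/4

Consider each possible location of the prize voucher in turn.
If it is in locker 1 (prior 1/4): the attendant has no choice, probability 1; weight (1/4)·1 = 1/4.
If it is in either of lockers 2 and 3 (prior 1/4 each): that locker was opened and seen not to hold the prize — ruled out; weight (1/4)·0 = 0 each.
If it is in locker 4 (prior 1/4): the attendant has 3 equally likely choices, so probability 1/3; weight (1/4)·(1/3) = 1/12.
The weights sum to 1/3.
So P(the prize voucher in locker 1 | the attendant opened locker 2 and locker 3) = (1/4) / (1/3) = 3/4.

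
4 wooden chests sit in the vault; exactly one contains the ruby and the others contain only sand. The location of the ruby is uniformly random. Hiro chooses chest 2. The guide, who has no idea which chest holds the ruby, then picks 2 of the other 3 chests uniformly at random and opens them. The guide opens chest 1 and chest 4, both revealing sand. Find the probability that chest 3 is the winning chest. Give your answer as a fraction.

Because the guide chose which chests to open without knowing where the ruby is, the choice is independent of the prize location. Learning that none of the 2 opened chests holds the ruby simply rules out those 2 locations and leaves the remaining 2 chests still equally likely by symmetry.
So P(the ruby in chest 3) = 1/2.

1/2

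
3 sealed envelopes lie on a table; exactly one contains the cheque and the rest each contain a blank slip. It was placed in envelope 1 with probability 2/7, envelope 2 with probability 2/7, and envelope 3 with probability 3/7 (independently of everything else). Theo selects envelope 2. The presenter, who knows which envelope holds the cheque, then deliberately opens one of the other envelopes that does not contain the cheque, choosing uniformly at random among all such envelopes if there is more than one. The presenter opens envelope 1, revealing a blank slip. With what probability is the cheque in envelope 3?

3/4

Condition on the true location of the cheque.
If it is in envelope 1 (prior 2/7): the presenter opened envelope 1, so this case is ruled out; weight (2/7)·0 = 0.
If it is in envelope 2 (prior 2/7): the presenter has 2 equally likely choices, so probability 1/2; weight (2/7)·(1/2) = 1/7.
If it is in envelope 3 (prior 3/7): the presenter has no choice, probability 1; weight (3/7)·1 = 3/7.
The weights sum to 4/7.
So P(the cheque in envelope 3 | the presenter opened envelope 1) = (3/7) / (4/7) = 3/4.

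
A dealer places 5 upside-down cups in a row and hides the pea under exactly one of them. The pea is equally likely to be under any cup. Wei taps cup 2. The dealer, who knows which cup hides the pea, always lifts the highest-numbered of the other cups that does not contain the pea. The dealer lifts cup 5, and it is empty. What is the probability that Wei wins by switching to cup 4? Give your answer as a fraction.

1/4

Condition on the true location of the pea.
If it is under any of cups 1, 2, 3, and 4 (prior 1/5 each): cup 5 is the highest-numbered option available, probability 1; weight (1/5)·1 = 1/5 each.
If it is under cup 5 (prior 1/5): the dealer opened cup 5, so this case is ruled out; weight (1/5)·0 = 0.
The weights sum to 4/5.
So P(the pea under cup 4 | the dealer opened cup 5) = (1/5) / (4/5) = 1/4.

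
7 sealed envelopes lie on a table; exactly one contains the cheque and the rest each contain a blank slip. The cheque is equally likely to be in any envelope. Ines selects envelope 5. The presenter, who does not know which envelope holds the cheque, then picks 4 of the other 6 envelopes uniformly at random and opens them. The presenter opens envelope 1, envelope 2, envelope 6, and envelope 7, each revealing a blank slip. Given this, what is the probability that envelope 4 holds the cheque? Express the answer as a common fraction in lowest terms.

1/3

Apply Bayes' rule, conditioning on where the cheque actually is.
If it is in any of envelopes 1, 2, 6, and 7 (prior 1/7 each): that envelope was opened and seen not to hold the prize — ruled out; weight (1/7)·0 = 0 each.
If it is in any of envelopes 3, 4, and 5 (prior 1/7 each): the presenter picks exactly this set with probability 1/15 regardless, and none is the prize; weight (1/7)·(1/15) = 1/105 each.
The weights sum to 1/35.
So P(the cheque in envelope 4 | the presenter opened envelope 1, envelope 2, envelope 6, and envelope 7) = (1/105) / (1/35) = 1/3.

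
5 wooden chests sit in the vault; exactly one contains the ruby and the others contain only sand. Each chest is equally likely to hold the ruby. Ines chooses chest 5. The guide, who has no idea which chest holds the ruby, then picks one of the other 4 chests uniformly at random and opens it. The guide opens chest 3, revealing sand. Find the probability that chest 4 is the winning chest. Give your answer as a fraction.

Condition on the true location of the ruby.
If it is in any of chests 1, 2, 4, and 5 (prior 1/5 each): the guide picks chest 3 with probability 1/4 regardless, and it is not the prize; weight (1/5)·(1/4) = 1/20 each.
If it is in chest 3 (prior 1/5): the guide opened chest 3, so this case is ruled out; weight (1/5)·0 = 0.
The weights sum to 1/5.
So P(the ruby in chest 4 | the guide opened chest 3) = (1/20) / (1/5) = 1/4.

1/4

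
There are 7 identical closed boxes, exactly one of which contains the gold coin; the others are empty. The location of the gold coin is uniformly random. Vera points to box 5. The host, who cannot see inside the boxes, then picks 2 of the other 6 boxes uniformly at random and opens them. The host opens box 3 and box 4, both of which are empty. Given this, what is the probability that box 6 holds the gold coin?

1/5

Condition on the true location of the gold coin.
If it is in any of boxes 1, 2, 5, 6, and 7 (prior 1/7 each): the host picks exactly this set with probability 1/15 regardless, and none is the prize; weight (1/7)·(1/15) = 1/105 each.
If it is in either of boxes 3 and 4 (prior 1/7 each): that box was opened and seen not to hold the prize — ruled out; weight (1/7)·0 = 0 each.
The weights sum to 1/21.
So P(the gold coin in box 6 | the host opened box 3 and box 4) = (1/105) / (1/21) = 1/5.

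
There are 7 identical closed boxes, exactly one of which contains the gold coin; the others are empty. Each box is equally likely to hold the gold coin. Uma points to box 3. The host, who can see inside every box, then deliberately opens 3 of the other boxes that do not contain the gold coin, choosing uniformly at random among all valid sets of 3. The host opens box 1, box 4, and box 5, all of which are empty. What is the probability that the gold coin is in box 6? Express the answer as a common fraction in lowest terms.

2/7

Condition on the true location of the gold coin.
If it is in any of boxes 1, 4, and 5 (prior 1/7 each): that box was opened and seen not to hold the prize — ruled out; weight (1/7)·0 = 0 each.
If it is in any of boxes 2, 6, and 7 (prior 1/7 each): the host has 10 equally likely choices, so probability 1/10; weight (1/7)·(1/10) = 1/70 each.
If it is in box 3 (prior 1/7): the host has 20 equally likely choices, so probability 1/20; weight (1/7)·(1/20) = 1/140.
The weights sum to 1/20.
So P(the gold coin in box 6 | the host opened box 1, box 4, and box 5) = (1/70) / (1/20) = 2/7.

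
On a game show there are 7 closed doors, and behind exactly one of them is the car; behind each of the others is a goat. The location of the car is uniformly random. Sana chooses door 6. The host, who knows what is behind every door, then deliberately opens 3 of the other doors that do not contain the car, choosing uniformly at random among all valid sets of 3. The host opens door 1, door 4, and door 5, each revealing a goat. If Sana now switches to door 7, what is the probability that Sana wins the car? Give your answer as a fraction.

Consider each possible location of the car in turn.
If it is behind any of doors 1, 4, and 5 (prior 1/7 each): that door was opened and seen not to hold the prize — ruled out; weight (1/7)·0 = 0 each.
If it is behind any of doors 2, 3, and 7 (prior 1/7 each): the host has 10 equally likely choices, so probability 1/10; weight (1/7)·(1/10) = 1/70 each.
If it is behind door 6 (prior 1/7): the host has 20 equally likely choices, so probability 1/20; weight (1/7)·(1/20) = 1/140.
The weights sum to 1/20.
So P(the car behind door 7 | the host opened door 1, door 4, and door 5) = (1/70) / (1/20) = 2/7.

2/7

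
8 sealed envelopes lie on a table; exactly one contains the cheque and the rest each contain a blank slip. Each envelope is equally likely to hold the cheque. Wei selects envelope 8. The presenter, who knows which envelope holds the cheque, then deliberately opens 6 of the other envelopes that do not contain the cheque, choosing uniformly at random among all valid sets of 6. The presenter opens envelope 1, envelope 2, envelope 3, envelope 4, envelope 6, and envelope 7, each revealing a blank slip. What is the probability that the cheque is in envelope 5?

Condition on the true location of the cheque.
If it is in any of envelopes 1, 2, 3, 4, 6, and 7 (prior 1/8 each): that envelope was opened and seen not to hold the prize — ruled out; weight (1/8)·0 = 0 each.
If it is in envelope 5 (prior 1/8): the presenter has no choice, probability 1; weight (1/8)·1 = 1/8.
If it is in envelope 8 (prior 1/8): the presenter has 7 equally likely choices, so probability 1/7; weight (1/8)·(1/7) = 1/56.
The weights sum to 1/7.
So P(the cheque in envelope 5 | the presenter opened envelope 1, envelope 2, envelope 3, envelope 4, envelope 6, and envelope 7) = (1/8) / (1/7) = 7/8.

7/8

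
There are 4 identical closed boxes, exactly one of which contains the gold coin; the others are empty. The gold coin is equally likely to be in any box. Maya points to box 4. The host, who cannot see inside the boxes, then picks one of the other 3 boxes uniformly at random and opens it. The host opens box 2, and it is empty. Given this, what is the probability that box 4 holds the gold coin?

Because the host chose which box to open without knowing where the gold coin is, the choice is independent of the prize location. Learning that box 2 does not hold the gold coin simply rules out that one location and leaves the remaining 3 boxes still equally likely by symmetry.
So P(the gold coin in box 4) = 1/3.

1/3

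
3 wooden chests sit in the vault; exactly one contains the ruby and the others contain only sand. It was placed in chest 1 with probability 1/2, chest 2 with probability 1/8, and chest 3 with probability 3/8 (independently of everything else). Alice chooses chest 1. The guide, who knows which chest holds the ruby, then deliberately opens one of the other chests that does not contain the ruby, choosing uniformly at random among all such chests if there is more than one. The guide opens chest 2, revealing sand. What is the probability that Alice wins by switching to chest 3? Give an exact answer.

Apply Bayes' rule, conditioning on where the ruby actually is.
If it is in chest 1 (prior 1/2): the guide has 2 equally likely choices, so probability 1/2; weight (1/2)·(1/2) = 1/4.
If it is in chest 2 (prior 1/8): the guide opened chest 2, so this case is ruled out; weight (1/8)·0 = 0.
If it is in chest 3 (prior 3/8): the guide has no choice, probability 1; weight (3/8)·1 = 3/8.
The weights sum to 5/8.
So P(the ruby in chest 3 | the guide opened chest 2) = (3/8) / (5/8) = 3/5.

3/5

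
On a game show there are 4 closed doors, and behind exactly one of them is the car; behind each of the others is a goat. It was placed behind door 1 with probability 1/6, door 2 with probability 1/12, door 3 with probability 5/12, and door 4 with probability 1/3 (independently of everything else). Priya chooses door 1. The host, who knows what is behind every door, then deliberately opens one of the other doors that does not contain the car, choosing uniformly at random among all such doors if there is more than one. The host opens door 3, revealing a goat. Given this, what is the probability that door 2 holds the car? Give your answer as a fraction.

3/19

Consider each possible location of the car in turn.
If it is behind door 1 (prior 1/6): the host has 3 equally likely choices, so probability 1/3; weight (1/6)·(1/3) = 1/18.
If it is behind door 2 (prior 1/12): the host has 2 equally likely choices, so probability 1/2; weight (1/12)·(1/2) = 1/24.
If it is behind door 3 (prior 5/12): the host opened door 3, so this case is ruled out; weight (5/12)·0 = 0.
If it is behind door 4 (prior 1/3): the host has 2 equally likely choices, so probability 1/2; weight (1/3)·(1/2) = 1/6.
The weights sum to 19/72.
So P(the car behind door 2 | the host opened door 3) = (1/24) / (19/72) = 3/19.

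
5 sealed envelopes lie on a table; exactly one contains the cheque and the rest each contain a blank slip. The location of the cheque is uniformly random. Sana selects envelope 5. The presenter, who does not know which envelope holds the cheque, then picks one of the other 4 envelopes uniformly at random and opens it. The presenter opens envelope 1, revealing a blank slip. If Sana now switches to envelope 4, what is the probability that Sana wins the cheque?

1/4

Apply Bayes' rule, conditioning on where the cheque actually is.
If it is in envelope 1 (prior 1/5): the presenter opened envelope 1, so this case is ruled out; weight (1/5)·0 = 0.
If it is in any of envelopes 2, 3, 4, and 5 (prior 1/5 each): the presenter picks envelope 1 with probability 1/4 regardless, and it is not the prize; weight (1/5)·(1/4) = 1/20 each.
The weights sum to 1/5.
So P(the cheque in envelope 4 | the presenter opened envelope 1) = (1/20) / (1/5) = 1/4.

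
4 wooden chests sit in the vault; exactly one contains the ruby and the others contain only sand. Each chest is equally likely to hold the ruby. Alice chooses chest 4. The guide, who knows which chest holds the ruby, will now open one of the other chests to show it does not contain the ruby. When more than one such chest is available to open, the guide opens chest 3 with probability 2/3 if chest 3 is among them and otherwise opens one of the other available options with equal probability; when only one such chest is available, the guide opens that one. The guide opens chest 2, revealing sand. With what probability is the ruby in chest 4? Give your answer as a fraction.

Condition on the true location of the ruby.
If it is in chest 1 (prior 1/4): chest 3 is available but not opened, probability 1/3; weight (1/4)·(1/3) = 1/12.
If it is in chest 2 (prior 1/4): the guide opened chest 2, so this case is ruled out; weight (1/4)·0 = 0.
If it is in chest 3 (prior 1/4): chest 3 holds the prize so is unavailable; the guide chooses uniformly among the 2 others, probability 1/2; weight (1/4)·(1/2) = 1/8.
If it is in chest 4 (prior 1/4): chest 3 is available but not opened; chest 2 gets probability (1 − 2/3)/2 = 1/6; weight (1/4)·(1/6) = 1/24.
The weights sum to 1/4.
So P(the ruby in chest 4 | the guide opened chest 2) = (1/24) / (1/4) = 1/6.

1/6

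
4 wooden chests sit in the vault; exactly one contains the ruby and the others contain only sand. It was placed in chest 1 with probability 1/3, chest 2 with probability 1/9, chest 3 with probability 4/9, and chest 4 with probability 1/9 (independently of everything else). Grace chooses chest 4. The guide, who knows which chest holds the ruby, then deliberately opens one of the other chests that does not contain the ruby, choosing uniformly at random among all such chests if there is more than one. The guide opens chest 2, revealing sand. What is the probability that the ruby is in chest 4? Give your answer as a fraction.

2/23

Condition on the true location of the ruby.
If it is in chest 1 (prior 1/3): the guide has 2 equally likely choices, so probability 1/2; weight (1/3)·(1/2) = 1/6.
If it is in chest 2 (prior 1/9): the guide opened chest 2, so this case is ruled out; weight (1/9)·0 = 0.
If it is in chest 3 (prior 4/9): the guide has 2 equally likely choices, so probability 1/2; weight (4/9)·(1/2) = 2/9.
If it is in chest 4 (prior 1/9): the guide has 3 equally likely choices, so probability 1/3; weight (1/9)·(1/3) = 1/27.
The weights sum to 23/54.
So P(the ruby in chest 4 | the guide opened chest 2) = (1/27) / (23/54) = 2/23.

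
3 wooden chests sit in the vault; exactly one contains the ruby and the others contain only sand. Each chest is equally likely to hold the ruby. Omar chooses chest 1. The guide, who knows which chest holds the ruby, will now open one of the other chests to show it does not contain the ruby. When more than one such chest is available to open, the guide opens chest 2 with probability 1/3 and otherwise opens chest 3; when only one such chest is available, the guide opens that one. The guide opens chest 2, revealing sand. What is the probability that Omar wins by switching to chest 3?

3/4

Apply Bayes' rule, conditioning on where the ruby actually is.
If it is in chest 1 (prior 1/3): chest 2 is available, opened with probability 1/3; weight (1/3)·(1/3) = 1/9.
If it is in chest 2 (prior 1/3): the guide opened chest 2, so this case is ruled out; weight (1/3)·0 = 0.
If it is in chest 3 (prior 1/3): only chest 2 is available, probability 1; weight (1/3)·1 = 1/3.
The weights sum to 4/9.
So P(the ruby in chest 3 | the guide opened chest 2) = (1/3) / (4/9) = 3/4.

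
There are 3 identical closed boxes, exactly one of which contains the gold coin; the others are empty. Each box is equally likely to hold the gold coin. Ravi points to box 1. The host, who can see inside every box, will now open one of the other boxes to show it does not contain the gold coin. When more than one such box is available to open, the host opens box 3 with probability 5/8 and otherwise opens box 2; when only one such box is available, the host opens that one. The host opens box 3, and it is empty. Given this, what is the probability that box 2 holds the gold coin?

8/13

Apply Bayes' rule, conditioning on where the gold coin actually is.
If it is in box 1 (prior 1/3): box 3 is available, opened with probability 5/8; weight (1/3)·(5/8) = 5/24.
If it is in box 2 (prior 1/3): only box 3 is available, probability 1; weight (1/3)·1 = 1/3.
If it is in box 3 (prior 1/3): the host opened box 3, so this case is ruled out; weight (1/3)·0 = 0.
The weights sum to 13/24.
So P(the gold coin in box 2 | the host opened box 3) = (1/3) / (13/24) = 8/13.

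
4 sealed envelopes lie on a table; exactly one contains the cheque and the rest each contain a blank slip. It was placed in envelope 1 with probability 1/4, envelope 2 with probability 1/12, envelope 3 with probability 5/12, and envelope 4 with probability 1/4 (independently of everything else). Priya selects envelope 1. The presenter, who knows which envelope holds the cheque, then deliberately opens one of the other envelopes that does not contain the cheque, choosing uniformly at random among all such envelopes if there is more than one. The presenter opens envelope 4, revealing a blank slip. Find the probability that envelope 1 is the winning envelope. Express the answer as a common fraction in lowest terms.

1/4

Apply Bayes' rule, conditioning on where the cheque actually is.
If it is in envelope 1 (prior 1/4): the presenter has 3 equally likely choices, so probability 1/3; weight (1/4)·(1/3) = 1/12.
If it is in envelope 2 (prior 1/12): the presenter has 2 equally likely choices, so probability 1/2; weight (1/12)·(1/2) = 1/24.
If it is in envelope 3 (prior 5/12): the presenter has 2 equally likely choices, so probability 1/2; weight (5/12)·(1/2) = 5/24.
If it is in envelope 4 (prior 1/4): the presenter opened envelope 4, so this case is ruled out; weight (1/4)·0 = 0.
The weights sum to 1/3.
So P(the cheque in envelope 1 | the presenter opened envelope 4) = (1/12) / (1/3) = 1/4.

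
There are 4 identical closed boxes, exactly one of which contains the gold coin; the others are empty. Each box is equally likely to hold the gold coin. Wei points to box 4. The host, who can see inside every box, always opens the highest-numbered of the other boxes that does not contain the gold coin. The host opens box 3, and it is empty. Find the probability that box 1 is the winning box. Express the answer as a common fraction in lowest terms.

1/3

Apply Bayes' rule, conditioning on where the gold coin actually is.
If it is in any of boxes 1, 2, and 4 (prior 1/4 each): box 3 is the highest-numbered option available, probability 1; weight (1/4)·1 = 1/4 each.
If it is in box 3 (prior 1/4): the host opened box 3, so this case is ruled out; weight (1/4)·0 = 0.
The weights sum to 3/4.
So P(the gold coin in box 1 | the host opened box 3) = (1/4) / (3/4) = 1/3.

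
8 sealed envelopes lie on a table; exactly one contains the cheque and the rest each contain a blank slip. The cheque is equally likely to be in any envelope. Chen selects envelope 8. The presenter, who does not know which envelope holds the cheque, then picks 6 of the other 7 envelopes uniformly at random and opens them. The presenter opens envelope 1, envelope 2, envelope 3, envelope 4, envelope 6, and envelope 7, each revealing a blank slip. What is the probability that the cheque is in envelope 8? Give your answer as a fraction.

Consider each possible location of the cheque in turn.
If it is in any of envelopes 1, 2, 3, 4, 6, and 7 (prior 1/8 each): that envelope was opened and seen not to hold the prize — ruled out; weight (1/8)·0 = 0 each.
If it is in either of envelopes 5 and 8 (prior 1/8 each): the presenter picks exactly this set with probability 1/7 regardless, and none is the prize; weight (1/8)·(1/7) = 1/56 each.
The weights sum to 1/28.
So P(the cheque in envelope 8 | the presenter opened envelope 1, envelope 2, envelope 3, envelope 4, envelope 6, and envelope 7) = (1/56) / (1/28) = 1/2.

1/2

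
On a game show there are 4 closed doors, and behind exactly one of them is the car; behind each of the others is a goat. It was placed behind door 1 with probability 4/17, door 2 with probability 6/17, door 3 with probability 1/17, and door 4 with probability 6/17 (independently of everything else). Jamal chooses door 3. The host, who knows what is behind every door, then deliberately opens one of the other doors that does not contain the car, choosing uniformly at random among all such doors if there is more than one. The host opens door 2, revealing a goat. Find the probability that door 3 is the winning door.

1/16

Consider each possible location of the car in turn.
If it is behind door 1 (prior 4/17): the host has 2 equally likely choices, so probability 1/2; weight (4/17)·(1/2) = 2/17.
If it is behind door 2 (prior 6/17): the host opened door 2, so this case is ruled out; weight (6/17)·0 = 0.
If it is behind door 3 (prior 1/17): the host has 3 equally likely choices, so probability 1/3; weight (1/17)·(1/3) = 1/51.
If it is behind door 4 (prior 6/17): the host has 2 equally likely choices, so probability 1/2; weight (6/17)·(1/2) = 3/17.
The weights sum to 16/51.
So P(the car behind door 3 | the host opened door 2) = (1/51) / (16/51) = 1/16.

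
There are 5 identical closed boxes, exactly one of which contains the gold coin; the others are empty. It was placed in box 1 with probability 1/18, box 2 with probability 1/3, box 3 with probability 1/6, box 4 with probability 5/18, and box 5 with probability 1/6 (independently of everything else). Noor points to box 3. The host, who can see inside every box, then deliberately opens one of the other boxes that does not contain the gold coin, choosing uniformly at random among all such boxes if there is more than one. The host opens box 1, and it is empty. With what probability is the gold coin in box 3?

9/65

Consider each possible location of the gold coin in turn.
If it is in box 1 (prior 1/18): the host opened box 1, so this case is ruled out; weight (1/18)·0 = 0.
If it is in box 2 (prior 1/3): the host has 3 equally likely choices, so probability 1/3; weight (1/3)·(1/3) = 1/9.
If it is in box 3 (prior 1/6): the host has 4 equally likely choices, so probability 1/4; weight (1/6)·(1/4) = 1/24.
If it is in box 4 (prior 5/18): the host has 3 equally likely choices, so probability 1/3; weight (5/18)·(1/3) = 5/54.
If it is in box 5 (prior 1/6): the host has 3 equally likely choices, so probability 1/3; weight (1/6)·(1/3) = 1/18.
The weights sum to 65/216.
So P(the gold coin in box 3 | the host opened box 1) = (1/24) / (65/216) = 9/65.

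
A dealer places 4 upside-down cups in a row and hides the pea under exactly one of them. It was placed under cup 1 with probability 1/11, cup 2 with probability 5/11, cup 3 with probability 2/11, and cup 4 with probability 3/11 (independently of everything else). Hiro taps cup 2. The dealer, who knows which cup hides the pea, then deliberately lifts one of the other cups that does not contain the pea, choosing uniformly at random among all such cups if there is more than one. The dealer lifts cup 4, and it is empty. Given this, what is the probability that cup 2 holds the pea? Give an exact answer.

10/19

Apply Bayes' rule, conditioning on where the pea actually is.
If it is under cup 1 (prior 1/11): the dealer has 2 equally likely choices, so probability 1/2; weight (1/11)·(1/2) = 1/22.
If it is under cup 2 (prior 5/11): the dealer has 3 equally likely choices, so probability 1/3; weight (5/11)·(1/3) = 5/33.
If it is under cup 3 (prior 2/11): the dealer has 2 equally likely choices, so probability 1/2; weight (2/11)·(1/2) = 1/11.
If it is under cup 4 (prior 3/11): the dealer opened cup 4, so this case is ruled out; weight (3/11)·0 = 0.
The weights sum to 19/66.
So P(the pea under cup 2 | the dealer opened cup 4) = (5/33) / (19/66) = 10/19.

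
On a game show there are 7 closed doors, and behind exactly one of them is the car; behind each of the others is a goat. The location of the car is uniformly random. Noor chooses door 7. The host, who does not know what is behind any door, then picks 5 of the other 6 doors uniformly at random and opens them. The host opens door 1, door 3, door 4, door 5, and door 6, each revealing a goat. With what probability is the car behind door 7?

Condition on the true location of the car.
If it is behind any of doors 1, 3, 4, 5, and 6 (prior 1/7 each): that door was opened and seen not to hold the prize — ruled out; weight (1/7)·0 = 0 each.
If it is behind either of doors 2 and 7 (prior 1/7 each): the host picks exactly this set with probability 1/6 regardless, and none is the prize; weight (1/7)·(1/6) = 1/42 each.
The weights sum to 1/21.
So P(the car behind door 7 | the host opened door 1, door 3, door 4, door 5, and door 6) = (1/42) / (1/21) = 1/2.

1/2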